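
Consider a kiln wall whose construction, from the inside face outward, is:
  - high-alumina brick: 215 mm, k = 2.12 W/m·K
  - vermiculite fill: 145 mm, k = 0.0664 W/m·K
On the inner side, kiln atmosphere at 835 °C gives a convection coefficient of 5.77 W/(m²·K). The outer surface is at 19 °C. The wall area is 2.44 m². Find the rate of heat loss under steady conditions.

Using the resistance-network approach (series):
R_inner film = 1/(h_i·A) = 1/(5.77×2.44) = 0.07103 K/W
R_high-alumina brick = L/(kA) = 0.215/(2.12×2.44) = 0.04156 K/W
R_vermiculite fill = L/(kA) = 0.145/(0.0664×2.44) = 0.895 K/W
R_total = 1.008 K/W
Q = ΔT / R_total = 816 / 1.008

Q ≈ 810 W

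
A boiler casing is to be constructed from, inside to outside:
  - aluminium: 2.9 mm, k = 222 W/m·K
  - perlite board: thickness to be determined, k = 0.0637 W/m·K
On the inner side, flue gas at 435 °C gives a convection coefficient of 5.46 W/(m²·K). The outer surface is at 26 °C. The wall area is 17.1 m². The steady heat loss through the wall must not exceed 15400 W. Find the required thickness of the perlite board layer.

L ≈ 17.3 mm

Using the resistance-network approach (series):
R_inner film = 1/(h_i·A) = 1/(5.46×17.1) = 0.01071 K/W
R_aluminium = L/(kA) = 0.0029/(222×17.1) = 7.639×10^-7 K/W
Sum of the known resistances R_other = 0.01071 K/W
Required total resistance R_tot = ΔT/Q_allow = 409/15400 = 0.02656 K/W
R_perlite board = R_tot − R_other = 0.01585 K/W
L = R·k·A = 0.01585×0.0637×17.1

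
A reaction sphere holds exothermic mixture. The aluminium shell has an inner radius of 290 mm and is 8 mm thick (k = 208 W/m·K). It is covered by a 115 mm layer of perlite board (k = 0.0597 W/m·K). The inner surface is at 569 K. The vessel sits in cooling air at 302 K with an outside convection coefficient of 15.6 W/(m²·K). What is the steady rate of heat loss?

Q ≈ 209 W

Radial (spherical) resistances in series:
R_aluminium shell = (1/0.29 − 1/0.298)/(4π×208) = 3.542×10^-5 K/W
R_perlite board = (1/0.298 − 1/0.413)/(4π×0.0597) = 1.246 K/W
R_outer film = 1/(h·4πr_o²) = 1/(15.6×4π×0.413²) = 0.02991 K/W
R_total = 1.275 K/W
Q = ΔT/R_total = 267/1.275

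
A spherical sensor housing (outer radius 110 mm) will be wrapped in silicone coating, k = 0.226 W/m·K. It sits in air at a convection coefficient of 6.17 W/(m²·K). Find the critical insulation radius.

r_cr ≈ 73.3 mm

For a sphere r_cr = 2k/h = 2×0.226/6.17
r_cr = 73.3 mm; since the bare radius (110 mm) is above r_cr, any added insulation will reduce heat loss.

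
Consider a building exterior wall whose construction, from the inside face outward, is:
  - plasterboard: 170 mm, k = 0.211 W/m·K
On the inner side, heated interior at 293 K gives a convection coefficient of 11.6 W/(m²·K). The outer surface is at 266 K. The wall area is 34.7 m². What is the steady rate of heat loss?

Using the resistance-network approach (series):
R_inner film = 1/(h_i·A) = 1/(11.6×34.7) = 0.002484 K/W
R_plasterboard = L/(kA) = 0.17/(0.211×34.7) = 0.02322 K/W
R_total = 0.0257 K/W
Q = ΔT / R_total = 27 / 0.0257

Q ≈ 1050 W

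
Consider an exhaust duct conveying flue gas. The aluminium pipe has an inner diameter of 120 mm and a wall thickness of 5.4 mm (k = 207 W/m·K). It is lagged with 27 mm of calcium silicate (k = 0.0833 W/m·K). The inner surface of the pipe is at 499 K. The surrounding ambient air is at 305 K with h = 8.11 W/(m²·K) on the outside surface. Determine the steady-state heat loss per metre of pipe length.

Cylindrical conduction, so R = ln(r₂/r₁)/(2πkL) per layer, in series:
R_aluminium pipe wall = ln(65.4/60)/(2π×207×1) = 6.626×10^-5 K/W
R_calcium silicate = ln(92.4/65.4)/(2π×0.0833×1) = 0.6603 K/W
R_outer film = 1/(h_o·2πr_oL) = 1/(8.11×2π×0.0924×1) = 0.2124 K/W
R_total = 0.8728 K/W
Q = ΔT/R_total = 194/0.8728

q′ ≈ 222 W/m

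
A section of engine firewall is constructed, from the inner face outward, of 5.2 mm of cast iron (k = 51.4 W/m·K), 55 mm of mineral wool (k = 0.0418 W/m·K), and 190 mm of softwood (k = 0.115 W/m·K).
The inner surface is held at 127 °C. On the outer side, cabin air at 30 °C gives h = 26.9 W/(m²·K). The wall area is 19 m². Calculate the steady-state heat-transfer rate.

Using the resistance-network approach (series):
R_cast iron = L/(kA) = 0.0052/(51.4×19) = 5.325×10^-6 K/W
R_mineral wool = L/(kA) = 0.055/(0.0418×19) = 0.06925 K/W
R_softwood = L/(kA) = 0.19/(0.115×19) = 0.08696 K/W
R_outer film = 1/(h_o·A) = 1/(26.9×19) = 0.001957 K/W
R_total = 0.1582 K/W
Q = ΔT / R_total = 97 / 0.1582

Q ≈ 613 W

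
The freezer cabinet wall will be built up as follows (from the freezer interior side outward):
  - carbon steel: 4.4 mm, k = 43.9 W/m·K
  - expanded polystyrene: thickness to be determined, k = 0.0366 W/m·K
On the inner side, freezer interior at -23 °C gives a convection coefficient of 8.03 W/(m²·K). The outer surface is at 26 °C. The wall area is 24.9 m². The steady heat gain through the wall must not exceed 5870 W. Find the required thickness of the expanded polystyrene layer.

Model the wall as resistances in series:
R_inner film = 1/(h_i·A) = 1/(8.03×24.9) = 0.005001 K/W
R_carbon steel = L/(kA) = 0.0044/(43.9×24.9) = 4.025×10^-6 K/W
Sum of the known resistances R_other = 0.005005 K/W
Required total resistance R_tot = ΔT/Q_allow = 49/5870 = 0.008348 K/W
R_expanded polystyrene = R_tot − R_other = 0.003342 K/W
L = R·k·A = 0.003342×0.0366×24.9

L ≈ 3.05 mm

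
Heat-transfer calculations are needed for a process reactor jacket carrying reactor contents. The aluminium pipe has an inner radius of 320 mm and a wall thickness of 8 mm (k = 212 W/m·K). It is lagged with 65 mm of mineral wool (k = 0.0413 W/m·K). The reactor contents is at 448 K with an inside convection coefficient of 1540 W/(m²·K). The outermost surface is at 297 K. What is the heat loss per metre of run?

q′ ≈ 217 W/m

For a radial system each layer contributes R = ln(r_out/r_in)/(2πkL); films add R = 1/(hA).
R_inner film = 1/(h_i·2πr₁L) = 1/(1540×2π×0.32×1) = 3.23×10^-4 K/W
R_aluminium pipe wall = ln(328/320)/(2π×212×1) = 1.854×10^-5 K/W
R_mineral wool = ln(393/328)/(2π×0.0413×1) = 0.6967 K/W
R_total = 0.6971 K/W
Q = ΔT/R_total = 151/0.6971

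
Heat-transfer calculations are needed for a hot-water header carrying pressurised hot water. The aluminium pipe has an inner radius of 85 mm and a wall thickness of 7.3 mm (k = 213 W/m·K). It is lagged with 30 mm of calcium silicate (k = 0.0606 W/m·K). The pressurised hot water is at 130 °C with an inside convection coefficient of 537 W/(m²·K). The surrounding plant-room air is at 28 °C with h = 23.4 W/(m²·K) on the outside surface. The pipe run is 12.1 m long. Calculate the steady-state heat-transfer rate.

Q ≈ 1550 W

For a radial system each layer contributes R = ln(r_out/r_in)/(2πkL); films add R = 1/(hA).
R_inner film = 1/(h_i·2πr₁L) = 1/(537×2π×0.085×12.1) = 2.882×10^-4 K/W
R_aluminium pipe wall = ln(92.3/85)/(2π×213×12.1) = 5.088×10^-6 K/W
R_calcium silicate = ln(122.3/92.3)/(2π×0.0606×12.1) = 0.06109 K/W
R_outer film = 1/(h_o·2πr_oL) = 1/(23.4×2π×0.1223×12.1) = 0.004596 K/W
R_total = 0.06597 K/W
Q = ΔT/R_total = 102/0.06597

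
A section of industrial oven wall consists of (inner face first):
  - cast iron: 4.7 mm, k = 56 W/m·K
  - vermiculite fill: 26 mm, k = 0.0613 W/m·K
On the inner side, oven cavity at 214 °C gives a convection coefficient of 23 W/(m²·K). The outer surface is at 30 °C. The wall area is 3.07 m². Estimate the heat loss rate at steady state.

Model the wall as resistances in series:
R_inner film = 1/(h_i·A) = 1/(23×3.07) = 0.01416 K/W
R_cast iron = L/(kA) = 0.0047/(56×3.07) = 2.734×10^-5 K/W
R_vermiculite fill = L/(kA) = 0.026/(0.0613×3.07) = 0.1382 K/W
R_total = 0.1523 K/W
Q = ΔT / R_total = 184 / 0.1523

Q ≈ 1210 W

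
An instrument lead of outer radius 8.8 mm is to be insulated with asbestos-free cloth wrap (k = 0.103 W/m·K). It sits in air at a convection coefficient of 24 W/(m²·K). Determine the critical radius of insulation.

For a cylinder r_cr = k/h = 0.103/24
r_cr = 4.29 mm; since the bare radius (8.8 mm) is above r_cr, any added insulation will reduce heat loss.

r_cr ≈ 4.29 mm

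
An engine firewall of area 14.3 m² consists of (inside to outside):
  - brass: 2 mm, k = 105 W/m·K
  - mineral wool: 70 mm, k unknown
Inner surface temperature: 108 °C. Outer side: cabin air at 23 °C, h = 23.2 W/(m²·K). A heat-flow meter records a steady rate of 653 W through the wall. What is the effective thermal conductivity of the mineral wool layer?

Using the resistance-network approach (series):
R_brass = L/(kA) = 0.002/(105×14.3) = 1.332×10^-6 K/W
R_outer film = 1/(h_o·A) = 1/(23.2×14.3) = 0.003014 K/W
Sum of known resistances R_other = 0.003016 K/W
Total R = ΔT/Q = 85/653 = 0.1302 K/W
R_mineral wool = R_total − R_other = 0.1272 K/W
k = L/(R·A) = 0.07/(0.1272×14.3)

k ≈ 0.0385 W/(m·K)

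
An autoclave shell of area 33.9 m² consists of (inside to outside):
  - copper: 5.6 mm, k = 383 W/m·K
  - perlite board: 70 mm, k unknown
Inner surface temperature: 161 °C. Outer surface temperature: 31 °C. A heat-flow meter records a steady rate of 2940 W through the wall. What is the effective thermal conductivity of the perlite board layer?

k ≈ 0.0467 W/(m·K)

Using the resistance-network approach (series):
R_copper = L/(kA) = 0.0056/(383×33.9) = 4.313×10^-7 K/W
Sum of known resistances R_other = 4.313×10^-7 K/W
Total R = ΔT/Q = 130/2940 = 0.04422 K/W
R_perlite board = R_total − R_other = 0.04422 K/W
k = L/(R·A) = 0.07/(0.04422×33.9)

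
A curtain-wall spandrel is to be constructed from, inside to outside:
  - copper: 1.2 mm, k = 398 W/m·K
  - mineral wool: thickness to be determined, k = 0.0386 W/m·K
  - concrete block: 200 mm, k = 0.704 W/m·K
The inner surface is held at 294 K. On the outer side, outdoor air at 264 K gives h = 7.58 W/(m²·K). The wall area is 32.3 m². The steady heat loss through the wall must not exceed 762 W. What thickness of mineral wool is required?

Thermal resistances in series:
R_copper = L/(kA) = 0.0012/(398×32.3) = 9.335×10^-8 K/W
R_concrete block = L/(kA) = 0.2/(0.704×32.3) = 0.008795 K/W
R_outer film = 1/(h_o·A) = 1/(7.58×32.3) = 0.004084 K/W
Sum of the known resistances R_other = 0.01288 K/W
Required total resistance R_tot = ΔT/Q_allow = 30/762 = 0.03937 K/W
R_mineral wool = R_tot − R_other = 0.02649 K/W
L = R·k·A = 0.02649×0.0386×32.3

L ≈ 33 mm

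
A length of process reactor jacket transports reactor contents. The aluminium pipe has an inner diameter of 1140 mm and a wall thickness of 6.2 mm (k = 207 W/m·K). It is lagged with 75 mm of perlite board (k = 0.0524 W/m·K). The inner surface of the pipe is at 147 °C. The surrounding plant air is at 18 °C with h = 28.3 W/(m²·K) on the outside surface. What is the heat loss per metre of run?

q′ ≈ 339 W/m

Radial resistances (cylindrical: R_cond = ln(r_o/r_i)/(2πkL), R_conv = 1/(h·2πrL)):
R_aluminium pipe wall = ln(576.2/570)/(2π×207×1) = 8.318×10^-6 K/W
R_perlite board = ln(651.2/576.2)/(2π×0.0524×1) = 0.3717 K/W
R_outer film = 1/(h_o·2πr_oL) = 1/(28.3×2π×0.6512×1) = 0.008636 K/W
R_total = 0.3803 K/W
Q = ΔT/R_total = 129/0.3803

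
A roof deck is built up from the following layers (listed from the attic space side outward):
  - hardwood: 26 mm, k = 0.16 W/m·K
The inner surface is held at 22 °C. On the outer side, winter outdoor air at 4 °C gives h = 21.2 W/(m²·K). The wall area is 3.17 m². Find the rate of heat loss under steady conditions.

Q ≈ 272 W

Series thermal resistances:
R_hardwood = L/(kA) = 0.026/(0.16×3.17) = 0.05126 K/W
R_outer film = 1/(h_o·A) = 1/(21.2×3.17) = 0.01488 K/W
R_total = 0.06614 K/W
Q = ΔT / R_total = 18 / 0.06614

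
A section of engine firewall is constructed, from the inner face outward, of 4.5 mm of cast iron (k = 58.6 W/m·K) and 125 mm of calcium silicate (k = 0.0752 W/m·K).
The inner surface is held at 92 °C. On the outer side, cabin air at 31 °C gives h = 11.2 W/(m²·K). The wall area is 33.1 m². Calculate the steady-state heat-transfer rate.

Model the wall as resistances in series:
R_cast iron = L/(kA) = 0.0045/(58.6×33.1) = 2.32×10^-6 K/W
R_calcium silicate = L/(kA) = 0.125/(0.0752×33.1) = 0.05022 K/W
R_outer film = 1/(h_o·A) = 1/(11.2×33.1) = 0.002697 K/W
R_total = 0.05292 K/W
Q = ΔT / R_total = 61 / 0.05292

Q ≈ 1150 W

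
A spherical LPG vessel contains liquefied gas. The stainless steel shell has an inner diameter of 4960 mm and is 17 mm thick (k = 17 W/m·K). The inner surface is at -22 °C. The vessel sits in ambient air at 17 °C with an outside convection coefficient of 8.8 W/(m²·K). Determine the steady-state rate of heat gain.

For a spherical shell R = (1/r₁ − 1/r₂)/(4πk); film R = 1/(h·4πr²). In series:
R_stainless steel shell = (1/2.48 − 1/2.497)/(4π×17) = 1.285×10^-5 K/W
R_outer film = 1/(h·4πr_o²) = 1/(8.8×4π×2.497²) = 0.00145 K/W
R_total = 0.001463 K/W
Q = ΔT/R_total = 39/0.001463

Q ≈ 26700 W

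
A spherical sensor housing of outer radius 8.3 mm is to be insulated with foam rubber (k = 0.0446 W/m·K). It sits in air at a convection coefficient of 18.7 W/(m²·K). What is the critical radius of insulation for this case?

For a sphere r_cr = 2k/h = 2×0.0446/18.7
r_cr = 4.77 mm; since the bare radius (8.3 mm) is above r_cr, any added insulation will reduce heat loss.

r_cr ≈ 4.77 mm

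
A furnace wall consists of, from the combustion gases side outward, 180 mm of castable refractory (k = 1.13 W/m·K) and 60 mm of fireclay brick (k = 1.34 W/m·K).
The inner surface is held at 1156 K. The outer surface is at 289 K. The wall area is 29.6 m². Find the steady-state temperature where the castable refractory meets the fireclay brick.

Series thermal resistances:
R_castable refractory = L/(kA) = 0.18/(1.13×29.6) = 0.005381 K/W
R_fireclay brick = L/(kA) = 0.06/(1.34×29.6) = 0.001513 K/W
R_total = 0.006894 K/W;  Q = ΔT/R_total = 867/0.006894 = 125800 W
T_interface = T_inner − Q·ΣR(inner→interface) = 1156 − 126000×0.005381

T ≈ 479 K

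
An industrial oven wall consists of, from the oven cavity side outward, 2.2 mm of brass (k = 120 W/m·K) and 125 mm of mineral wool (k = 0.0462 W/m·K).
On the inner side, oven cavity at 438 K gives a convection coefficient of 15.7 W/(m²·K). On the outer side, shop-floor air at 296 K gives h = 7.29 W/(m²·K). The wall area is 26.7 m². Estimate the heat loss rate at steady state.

Model the wall as resistances in series:
R_inner film = 1/(h_i·A) = 1/(15.7×26.7) = 0.002386 K/W
R_brass = L/(kA) = 0.0022/(120×26.7) = 6.866×10^-7 K/W
R_mineral wool = L/(kA) = 0.125/(0.0462×26.7) = 0.1013 K/W
R_outer film = 1/(h_o·A) = 1/(7.29×26.7) = 0.005138 K/W
R_total = 0.1089 K/W
Q = ΔT / R_total = 142 / 0.1089

Q ≈ 1300 W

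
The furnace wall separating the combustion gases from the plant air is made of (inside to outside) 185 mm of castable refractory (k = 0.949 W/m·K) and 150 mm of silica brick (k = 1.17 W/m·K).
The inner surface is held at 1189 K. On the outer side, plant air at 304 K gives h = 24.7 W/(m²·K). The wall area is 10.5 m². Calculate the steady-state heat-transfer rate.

Thermal resistances in series:
R_castable refractory = L/(kA) = 0.185/(0.949×10.5) = 0.01857 K/W
R_silica brick = L/(kA) = 0.15/(1.17×10.5) = 0.01221 K/W
R_outer film = 1/(h_o·A) = 1/(24.7×10.5) = 0.003856 K/W
R_total = 0.03463 K/W
Q = ΔT / R_total = 885 / 0.03463

Q ≈ 25600 W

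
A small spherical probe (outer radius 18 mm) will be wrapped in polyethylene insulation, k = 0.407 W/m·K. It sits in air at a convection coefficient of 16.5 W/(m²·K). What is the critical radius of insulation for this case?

r_cr ≈ 49.3 mm

For a sphere r_cr = 2k/h = 2×0.407/16.5
r_cr = 49.3 mm; since the bare radius (18 mm) is below r_cr, adding a thin layer of insulation will *increase* heat loss.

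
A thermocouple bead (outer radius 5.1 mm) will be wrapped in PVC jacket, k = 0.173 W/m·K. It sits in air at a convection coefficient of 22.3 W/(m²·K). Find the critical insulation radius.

For a sphere r_cr = 2k/h = 2×0.173/22.3
r_cr = 15.5 mm; since the bare radius (5.1 mm) is below r_cr, adding a thin layer of insulation will *increase* heat loss.

r_cr ≈ 15.5 mm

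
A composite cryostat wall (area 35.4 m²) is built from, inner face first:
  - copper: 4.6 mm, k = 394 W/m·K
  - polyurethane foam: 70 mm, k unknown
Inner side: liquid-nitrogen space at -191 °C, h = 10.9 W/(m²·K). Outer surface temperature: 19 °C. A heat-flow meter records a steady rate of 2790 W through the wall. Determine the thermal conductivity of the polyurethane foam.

Series thermal resistances:
R_inner film = 1/(h_i·A) = 1/(10.9×35.4) = 0.002592 K/W
R_copper = L/(kA) = 0.0046/(394×35.4) = 3.298×10^-7 K/W
Sum of known resistances R_other = 0.002592 K/W
Total R = ΔT/Q = 210/2790 = 0.07527 K/W
R_polyurethane foam = R_total − R_other = 0.07268 K/W
k = L/(R·A) = 0.07/(0.07268×35.4)

k ≈ 0.0272 W/(m·K)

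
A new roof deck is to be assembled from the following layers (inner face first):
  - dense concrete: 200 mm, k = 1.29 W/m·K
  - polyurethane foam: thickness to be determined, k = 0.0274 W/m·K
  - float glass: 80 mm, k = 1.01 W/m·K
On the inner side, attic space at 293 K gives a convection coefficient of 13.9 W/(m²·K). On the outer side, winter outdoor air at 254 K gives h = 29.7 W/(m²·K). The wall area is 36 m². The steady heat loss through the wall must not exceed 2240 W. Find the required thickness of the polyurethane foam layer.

L ≈ 7.86 mm

Using the resistance-network approach (series):
R_inner film = 1/(h_i·A) = 1/(13.9×36) = 0.001998 K/W
R_dense concrete = L/(kA) = 0.2/(1.29×36) = 0.004307 K/W
R_float glass = L/(kA) = 0.08/(1.01×36) = 0.0022 K/W
R_outer film = 1/(h_o·A) = 1/(29.7×36) = 9.353×10^-4 K/W
Sum of the known resistances R_other = 0.009441 K/W
Required total resistance R_tot = ΔT/Q_allow = 39/2240 = 0.01741 K/W
R_polyurethane foam = R_tot − R_other = 0.00797 K/W
L = R·k·A = 0.00797×0.0274×36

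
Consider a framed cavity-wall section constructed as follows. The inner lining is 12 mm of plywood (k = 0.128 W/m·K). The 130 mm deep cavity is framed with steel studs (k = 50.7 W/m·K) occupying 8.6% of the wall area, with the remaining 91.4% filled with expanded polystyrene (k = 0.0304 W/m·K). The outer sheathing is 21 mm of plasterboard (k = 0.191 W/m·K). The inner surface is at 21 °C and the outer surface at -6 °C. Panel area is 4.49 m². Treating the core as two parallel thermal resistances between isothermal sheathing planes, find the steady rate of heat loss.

Sheathing layers in series; stud and cavity paths in parallel between them.
R_inner = 0.012/(0.128×4.49) = 0.02088 K/W
R_stud  = 0.13/(50.7×0.086×4.49) = 0.00664 K/W
R_cav   = 0.13/(0.0304×0.914×4.49) = 1.042 K/W
1/R_core = 1/R_stud + 1/R_cav → R_core = 0.006598 K/W
R_outer = 0.021/(0.191×4.49) = 0.02449 K/W
R_total = 0.05197 K/W
Q = ΔT/R_total = 27/0.05197

Q ≈ 520 W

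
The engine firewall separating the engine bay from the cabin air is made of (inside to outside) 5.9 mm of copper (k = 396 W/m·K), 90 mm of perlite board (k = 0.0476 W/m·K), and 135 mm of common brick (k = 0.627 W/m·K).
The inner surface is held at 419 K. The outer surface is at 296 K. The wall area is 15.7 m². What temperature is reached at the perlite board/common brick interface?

Model the wall as resistances in series:
R_copper = L/(kA) = 0.0059/(396×15.7) = 9.49×10^-7 K/W
R_perlite board = L/(kA) = 0.09/(0.0476×15.7) = 0.1204 K/W
R_common brick = L/(kA) = 0.135/(0.627×15.7) = 0.01371 K/W
R_total = 0.1341 K/W;  Q = ΔT/R_total = 123/0.1341 = 916.9 W
T_interface = T_inner − Q·ΣR(inner→interface) = 419 − 917×0.1204

T ≈ 309 K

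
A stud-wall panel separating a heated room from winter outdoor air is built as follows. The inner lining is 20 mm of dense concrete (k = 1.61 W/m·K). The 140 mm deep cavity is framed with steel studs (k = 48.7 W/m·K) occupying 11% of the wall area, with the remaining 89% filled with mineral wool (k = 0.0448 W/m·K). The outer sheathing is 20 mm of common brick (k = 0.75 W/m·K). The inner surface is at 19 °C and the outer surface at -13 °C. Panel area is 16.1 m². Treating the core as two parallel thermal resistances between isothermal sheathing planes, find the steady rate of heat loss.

Q ≈ 7920 W

Sheathing layers in series; stud and cavity paths in parallel between them.
R_inner = 0.02/(1.61×16.1) = 7.716×10^-4 K/W
R_stud  = 0.14/(48.7×0.11×16.1) = 0.001623 K/W
R_cav   = 0.14/(0.0448×0.89×16.1) = 0.2181 K/W
1/R_core = 1/R_stud + 1/R_cav → R_core = 0.001611 K/W
R_outer = 0.02/(0.75×16.1) = 0.001656 K/W
R_total = 0.004039 K/W
Q = ΔT/R_total = 32/0.004039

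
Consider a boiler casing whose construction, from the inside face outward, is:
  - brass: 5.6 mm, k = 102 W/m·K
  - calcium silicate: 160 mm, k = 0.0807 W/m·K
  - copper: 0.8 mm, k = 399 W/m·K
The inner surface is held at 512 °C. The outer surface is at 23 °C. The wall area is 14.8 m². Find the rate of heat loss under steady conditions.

Q ≈ 3650 W

Using the resistance-network approach (series):
R_brass = L/(kA) = 0.0056/(102×14.8) = 3.71×10^-6 K/W
R_calcium silicate = L/(kA) = 0.16/(0.0807×14.8) = 0.134 K/W
R_copper = L/(kA) = 0.0008/(399×14.8) = 1.355×10^-7 K/W
R_total = 0.134 K/W
Q = ΔT / R_total = 489 / 0.134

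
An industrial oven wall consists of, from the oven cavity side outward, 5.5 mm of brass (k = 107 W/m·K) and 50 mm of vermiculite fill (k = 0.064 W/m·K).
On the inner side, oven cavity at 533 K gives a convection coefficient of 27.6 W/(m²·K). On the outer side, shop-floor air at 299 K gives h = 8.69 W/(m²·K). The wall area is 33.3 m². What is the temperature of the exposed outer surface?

Series thermal resistances:
R_inner film = 1/(h_i·A) = 1/(27.6×33.3) = 0.001088 K/W
R_brass = L/(kA) = 0.0055/(107×33.3) = 1.544×10^-6 K/W
R_vermiculite fill = L/(kA) = 0.05/(0.064×33.3) = 0.02346 K/W
R_outer film = 1/(h_o·A) = 1/(8.69×33.3) = 0.003456 K/W
R_total = 0.02801 K/W;  Q = ΔT/R_total = 234/0.02801 = 8355 W
T_interface = T_inner − Q·ΣR(inner→interface) = 533 − 8360×0.02455

T ≈ 328 K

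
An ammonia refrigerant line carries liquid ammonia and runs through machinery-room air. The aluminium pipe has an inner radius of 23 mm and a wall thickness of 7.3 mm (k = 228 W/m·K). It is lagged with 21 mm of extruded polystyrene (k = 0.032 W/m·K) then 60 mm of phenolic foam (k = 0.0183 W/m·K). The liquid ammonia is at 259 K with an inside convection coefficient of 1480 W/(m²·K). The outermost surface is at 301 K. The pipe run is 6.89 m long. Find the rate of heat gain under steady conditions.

Treating each annulus and film as a series resistance:
R_inner film = 1/(h_i·2πr₁L) = 1/(1480×2π×0.023×6.89) = 6.786×10^-4 K/W
R_aluminium pipe wall = ln(30.3/23)/(2π×228×6.89) = 2.793×10^-5 K/W
R_extruded polystyrene = ln(51.3/30.3)/(2π×0.032×6.89) = 0.3801 K/W
R_phenolic foam = ln(111.3/51.3)/(2π×0.0183×6.89) = 0.9777 K/W
R_total = 1.358 K/W
Q = ΔT/R_total = 42/1.358

Q ≈ 30.9 W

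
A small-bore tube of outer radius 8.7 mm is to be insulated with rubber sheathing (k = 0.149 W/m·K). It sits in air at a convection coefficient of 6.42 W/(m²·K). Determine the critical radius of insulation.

For a cylinder r_cr = k/h = 0.149/6.42
r_cr = 23.2 mm; since the bare radius (8.7 mm) is below r_cr, adding a thin layer of insulation will *increase* heat loss.

r_cr ≈ 23.2 mm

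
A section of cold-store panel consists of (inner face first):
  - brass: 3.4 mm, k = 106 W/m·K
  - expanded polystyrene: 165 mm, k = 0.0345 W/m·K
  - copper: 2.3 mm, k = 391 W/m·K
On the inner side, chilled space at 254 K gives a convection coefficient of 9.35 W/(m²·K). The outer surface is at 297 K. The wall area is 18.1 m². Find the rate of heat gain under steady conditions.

Series thermal resistances:
R_inner film = 1/(h_i·A) = 1/(9.35×18.1) = 0.005909 K/W
R_brass = L/(kA) = 0.0034/(106×18.1) = 1.772×10^-6 K/W
R_expanded polystyrene = L/(kA) = 0.165/(0.0345×18.1) = 0.2642 K/W
R_copper = L/(kA) = 0.0023/(391×18.1) = 3.25×10^-7 K/W
R_total = 0.2701 K/W
Q = ΔT / R_total = 43 / 0.2701

Q ≈ 159 W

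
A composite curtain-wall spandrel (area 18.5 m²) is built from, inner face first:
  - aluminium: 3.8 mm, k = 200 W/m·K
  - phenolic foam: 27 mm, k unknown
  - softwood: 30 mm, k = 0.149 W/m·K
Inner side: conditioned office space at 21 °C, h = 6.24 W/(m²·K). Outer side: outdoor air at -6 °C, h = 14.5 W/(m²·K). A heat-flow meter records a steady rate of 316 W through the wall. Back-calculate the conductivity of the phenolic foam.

k ≈ 0.0235 W/(m·K)

Using the resistance-network approach (series):
R_inner film = 1/(h_i·A) = 1/(6.24×18.5) = 0.008663 K/W
R_aluminium = L/(kA) = 0.0038/(200×18.5) = 1.027×10^-6 K/W
R_softwood = L/(kA) = 0.03/(0.149×18.5) = 0.01088 K/W
R_outer film = 1/(h_o·A) = 1/(14.5×18.5) = 0.003728 K/W
Sum of known resistances R_other = 0.02327 K/W
Total R = ΔT/Q = 27/316 = 0.08544 K/W
R_phenolic foam = R_total − R_other = 0.06217 K/W
k = L/(R·A) = 0.027/(0.06217×18.5)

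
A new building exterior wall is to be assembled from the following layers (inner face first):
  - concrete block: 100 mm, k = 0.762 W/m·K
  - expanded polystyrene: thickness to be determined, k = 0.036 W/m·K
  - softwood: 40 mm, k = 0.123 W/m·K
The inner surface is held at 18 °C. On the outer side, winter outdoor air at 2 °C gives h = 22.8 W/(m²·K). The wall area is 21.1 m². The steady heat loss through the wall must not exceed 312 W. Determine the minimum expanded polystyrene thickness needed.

L ≈ 20.9 mm

Treating each layer as a thermal resistance in series:
R_concrete block = L/(kA) = 0.1/(0.762×21.1) = 0.00622 K/W
R_softwood = L/(kA) = 0.04/(0.123×21.1) = 0.01541 K/W
R_outer film = 1/(h_o·A) = 1/(22.8×21.1) = 0.002079 K/W
Sum of the known resistances R_other = 0.02371 K/W
Required total resistance R_tot = ΔT/Q_allow = 16/312 = 0.05128 K/W
R_expanded polystyrene = R_tot − R_other = 0.02757 K/W
L = R·k·A = 0.02757×0.036×21.1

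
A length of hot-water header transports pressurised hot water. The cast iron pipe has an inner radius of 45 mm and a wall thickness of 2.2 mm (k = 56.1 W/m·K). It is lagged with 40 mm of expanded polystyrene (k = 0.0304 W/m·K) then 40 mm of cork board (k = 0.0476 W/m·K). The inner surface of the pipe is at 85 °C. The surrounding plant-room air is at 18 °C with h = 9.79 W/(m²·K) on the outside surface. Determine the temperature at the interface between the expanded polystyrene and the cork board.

Per-layer cylindrical resistances, series-summed:
R_cast iron pipe wall = ln(47.2/45)/(2π×56.1×1) = 1.354×10^-4 K/W
R_expanded polystyrene = ln(87.2/47.2)/(2π×0.0304×1) = 3.214 K/W
R_cork board = ln(127.2/87.2)/(2π×0.0476×1) = 1.262 K/W
R_outer film = 1/(h_o·2πr_oL) = 1/(9.79×2π×0.1272×1) = 0.1278 K/W
R_total = 4.604 K/W
Q = ΔT/R_total = 67/4.604
Q = 14.6 W/m
T_interface = T_inner − Q·ΣR(inner→interface) = 85 − 14.6×3.214

T ≈ 38.2 °C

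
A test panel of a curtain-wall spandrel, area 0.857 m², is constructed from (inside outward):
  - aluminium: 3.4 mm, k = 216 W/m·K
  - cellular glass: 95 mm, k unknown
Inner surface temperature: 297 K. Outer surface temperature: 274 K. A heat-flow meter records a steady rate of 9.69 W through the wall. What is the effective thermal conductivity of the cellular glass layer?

k ≈ 0.0467 W/(m·K)

Model the wall as resistances in series:
R_aluminium = L/(kA) = 0.0034/(216×0.857) = 1.837×10^-5 K/W
Sum of known resistances R_other = 1.837×10^-5 K/W
Total R = ΔT/Q = 23/9.69 = 2.374 K/W
R_cellular glass = R_total − R_other = 2.374 K/W
k = L/(R·A) = 0.095/(2.374×0.857)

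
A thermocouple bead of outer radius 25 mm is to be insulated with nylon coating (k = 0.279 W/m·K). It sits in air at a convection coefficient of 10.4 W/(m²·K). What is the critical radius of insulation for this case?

For a sphere r_cr = 2k/h = 2×0.279/10.4
r_cr = 53.7 mm; since the bare radius (25 mm) is below r_cr, adding a thin layer of insulation will *increase* heat loss.

r_cr ≈ 53.7 mm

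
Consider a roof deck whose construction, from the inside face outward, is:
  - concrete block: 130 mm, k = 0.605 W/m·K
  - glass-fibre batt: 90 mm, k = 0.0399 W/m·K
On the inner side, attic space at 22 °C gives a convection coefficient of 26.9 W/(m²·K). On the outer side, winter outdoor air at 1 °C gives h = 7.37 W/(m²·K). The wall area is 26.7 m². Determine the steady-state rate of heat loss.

Q ≈ 212 W

Using the resistance-network approach (series):
R_inner film = 1/(h_i·A) = 1/(26.9×26.7) = 0.001392 K/W
R_concrete block = L/(kA) = 0.13/(0.605×26.7) = 0.008048 K/W
R_glass-fibre batt = L/(kA) = 0.09/(0.0399×26.7) = 0.08448 K/W
R_outer film = 1/(h_o·A) = 1/(7.37×26.7) = 0.005082 K/W
R_total = 0.099 K/W
Q = ΔT / R_total = 21 / 0.099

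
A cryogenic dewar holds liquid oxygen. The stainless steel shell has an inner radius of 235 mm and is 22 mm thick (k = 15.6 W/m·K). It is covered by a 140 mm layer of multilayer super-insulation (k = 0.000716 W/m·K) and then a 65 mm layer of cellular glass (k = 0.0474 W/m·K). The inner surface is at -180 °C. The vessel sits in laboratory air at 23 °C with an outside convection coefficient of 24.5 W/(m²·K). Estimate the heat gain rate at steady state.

Q ≈ 1.33 W

Radial (spherical) resistances in series:
R_stainless steel shell = (1/0.235 − 1/0.257)/(4π×15.6) = 0.001858 K/W
R_multilayer super-insulation = (1/0.257 − 1/0.397)/(4π×0.000716) = 152.5 K/W
R_cellular glass = (1/0.397 − 1/0.462)/(4π×0.0474) = 0.595 K/W
R_outer film = 1/(h·4πr_o²) = 1/(24.5×4π×0.462²) = 0.01522 K/W
R_total = 153.1 K/W
Q = ΔT/R_total = 203/153.1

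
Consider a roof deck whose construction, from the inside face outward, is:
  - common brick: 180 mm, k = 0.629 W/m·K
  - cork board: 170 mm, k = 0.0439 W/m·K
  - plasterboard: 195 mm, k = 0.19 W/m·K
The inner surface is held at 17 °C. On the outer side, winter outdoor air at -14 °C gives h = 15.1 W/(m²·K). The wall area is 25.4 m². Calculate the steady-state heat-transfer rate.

Series thermal resistances:
R_common brick = L/(kA) = 0.18/(0.629×25.4) = 0.01127 K/W
R_cork board = L/(kA) = 0.17/(0.0439×25.4) = 0.1525 K/W
R_plasterboard = L/(kA) = 0.195/(0.19×25.4) = 0.04041 K/W
R_outer film = 1/(h_o·A) = 1/(15.1×25.4) = 0.002607 K/W
R_total = 0.2067 K/W
Q = ΔT / R_total = 31 / 0.2067

Q ≈ 150 W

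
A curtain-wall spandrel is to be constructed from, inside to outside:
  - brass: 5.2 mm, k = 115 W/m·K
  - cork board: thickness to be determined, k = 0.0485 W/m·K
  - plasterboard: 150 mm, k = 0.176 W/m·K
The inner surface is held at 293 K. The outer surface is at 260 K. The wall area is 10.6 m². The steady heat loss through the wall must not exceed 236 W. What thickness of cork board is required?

Series thermal resistances:
R_brass = L/(kA) = 0.0052/(115×10.6) = 4.266×10^-6 K/W
R_plasterboard = L/(kA) = 0.15/(0.176×10.6) = 0.0804 K/W
Sum of the known resistances R_other = 0.08041 K/W
Required total resistance R_tot = ΔT/Q_allow = 33/236 = 0.1398 K/W
R_cork board = R_tot − R_other = 0.05942 K/W
L = R·k·A = 0.05942×0.0485×10.6

L ≈ 30.5 mm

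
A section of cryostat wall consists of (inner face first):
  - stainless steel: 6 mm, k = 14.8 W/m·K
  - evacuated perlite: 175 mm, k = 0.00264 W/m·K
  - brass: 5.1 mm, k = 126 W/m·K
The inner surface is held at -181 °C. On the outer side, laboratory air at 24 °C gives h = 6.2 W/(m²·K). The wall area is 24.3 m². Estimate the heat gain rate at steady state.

Treating each layer as a thermal resistance in series:
R_stainless steel = L/(kA) = 0.006/(14.8×24.3) = 1.668×10^-5 K/W
R_evacuated perlite = L/(kA) = 0.175/(0.00264×24.3) = 2.728 K/W
R_brass = L/(kA) = 0.0051/(126×24.3) = 1.666×10^-6 K/W
R_outer film = 1/(h_o·A) = 1/(6.2×24.3) = 0.006637 K/W
R_total = 2.735 K/W
Q = ΔT / R_total = 205 / 2.735

Q ≈ 75 W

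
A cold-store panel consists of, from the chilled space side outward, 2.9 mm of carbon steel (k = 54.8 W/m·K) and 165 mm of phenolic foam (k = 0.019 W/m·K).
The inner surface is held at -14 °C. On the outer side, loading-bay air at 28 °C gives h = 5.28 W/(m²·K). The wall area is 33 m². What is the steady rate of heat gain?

Treating each layer as a thermal resistance in series:
R_carbon steel = L/(kA) = 0.0029/(54.8×33) = 1.604×10^-6 K/W
R_phenolic foam = L/(kA) = 0.165/(0.019×33) = 0.2632 K/W
R_outer film = 1/(h_o·A) = 1/(5.28×33) = 0.005739 K/W
R_total = 0.2689 K/W
Q = ΔT / R_total = 42 / 0.2689

Q ≈ 156 W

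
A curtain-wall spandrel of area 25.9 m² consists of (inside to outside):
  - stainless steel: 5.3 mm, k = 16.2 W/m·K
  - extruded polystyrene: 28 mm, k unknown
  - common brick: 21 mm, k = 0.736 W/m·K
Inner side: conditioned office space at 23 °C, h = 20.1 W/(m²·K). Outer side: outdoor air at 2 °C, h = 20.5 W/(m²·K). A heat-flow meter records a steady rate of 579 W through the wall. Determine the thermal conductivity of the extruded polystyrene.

k ≈ 0.0345 W/(m·K)

Model the wall as resistances in series:
R_inner film = 1/(h_i·A) = 1/(20.1×25.9) = 0.001921 K/W
R_stainless steel = L/(kA) = 0.0053/(16.2×25.9) = 1.263×10^-5 K/W
R_common brick = L/(kA) = 0.021/(0.736×25.9) = 0.001102 K/W
R_outer film = 1/(h_o·A) = 1/(20.5×25.9) = 0.001883 K/W
Sum of known resistances R_other = 0.004919 K/W
Total R = ΔT/Q = 21/579 = 0.03627 K/W
R_extruded polystyrene = R_total − R_other = 0.03135 K/W
k = L/(R·A) = 0.028/(0.03135×25.9)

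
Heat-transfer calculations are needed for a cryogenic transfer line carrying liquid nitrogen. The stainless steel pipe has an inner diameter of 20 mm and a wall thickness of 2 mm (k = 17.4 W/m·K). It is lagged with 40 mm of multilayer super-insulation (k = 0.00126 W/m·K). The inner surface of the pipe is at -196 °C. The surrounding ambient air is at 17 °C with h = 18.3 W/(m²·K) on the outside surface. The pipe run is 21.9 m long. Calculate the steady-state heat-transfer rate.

Q ≈ 25.2 W

For a radial system each layer contributes R = ln(r_out/r_in)/(2πkL); films add R = 1/(hA).
R_stainless steel pipe wall = ln(12/10)/(2π×17.4×21.9) = 7.615×10^-5 K/W
R_multilayer super-insulation = ln(52/12)/(2π×0.00126×21.9) = 8.457 K/W
R_outer film = 1/(h_o·2πr_oL) = 1/(18.3×2π×0.052×21.9) = 0.007637 K/W
R_total = 8.465 K/W
Q = ΔT/R_total = 213/8.465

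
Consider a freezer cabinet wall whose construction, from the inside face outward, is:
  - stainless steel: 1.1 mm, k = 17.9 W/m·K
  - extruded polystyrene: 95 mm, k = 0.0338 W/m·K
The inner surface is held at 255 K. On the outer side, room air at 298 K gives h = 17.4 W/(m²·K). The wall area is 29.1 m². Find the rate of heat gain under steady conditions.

Q ≈ 436 W

Thermal resistances in series:
R_stainless steel = L/(kA) = 0.0011/(17.9×29.1) = 2.112×10^-6 K/W
R_extruded polystyrene = L/(kA) = 0.095/(0.0338×29.1) = 0.09659 K/W
R_outer film = 1/(h_o·A) = 1/(17.4×29.1) = 0.001975 K/W
R_total = 0.09856 K/W
Q = ΔT / R_total = 43 / 0.09856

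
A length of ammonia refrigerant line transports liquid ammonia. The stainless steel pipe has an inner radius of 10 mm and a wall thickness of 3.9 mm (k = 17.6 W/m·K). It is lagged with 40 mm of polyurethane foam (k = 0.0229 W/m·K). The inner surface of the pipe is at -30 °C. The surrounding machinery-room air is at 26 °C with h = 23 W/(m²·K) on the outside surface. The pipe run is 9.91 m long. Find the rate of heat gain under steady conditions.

Q ≈ 58.1 W

For a radial system each layer contributes R = ln(r_out/r_in)/(2πkL); films add R = 1/(hA).
R_stainless steel pipe wall = ln(13.9/10)/(2π×17.6×9.91) = 3.005×10^-4 K/W
R_polyurethane foam = ln(53.9/13.9)/(2π×0.0229×9.91) = 0.9504 K/W
R_outer film = 1/(h_o·2πr_oL) = 1/(23×2π×0.0539×9.91) = 0.01295 K/W
R_total = 0.9637 K/W
Q = ΔT/R_total = 56/0.9637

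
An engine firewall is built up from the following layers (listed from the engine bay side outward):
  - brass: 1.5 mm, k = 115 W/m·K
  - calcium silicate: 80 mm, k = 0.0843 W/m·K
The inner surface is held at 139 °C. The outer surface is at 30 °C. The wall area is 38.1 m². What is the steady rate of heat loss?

Thermal resistances in series:
R_brass = L/(kA) = 0.0015/(115×38.1) = 3.423×10^-7 K/W
R_calcium silicate = L/(kA) = 0.08/(0.0843×38.1) = 0.02491 K/W
R_total = 0.02491 K/W
Q = ΔT / R_total = 109 / 0.02491

Q ≈ 4380 W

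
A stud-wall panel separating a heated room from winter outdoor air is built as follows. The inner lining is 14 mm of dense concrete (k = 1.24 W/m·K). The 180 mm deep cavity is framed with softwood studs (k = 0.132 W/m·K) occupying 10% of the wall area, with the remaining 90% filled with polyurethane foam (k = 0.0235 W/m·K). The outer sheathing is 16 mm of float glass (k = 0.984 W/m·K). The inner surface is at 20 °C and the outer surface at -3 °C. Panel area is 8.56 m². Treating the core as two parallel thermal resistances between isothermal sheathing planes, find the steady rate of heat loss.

Q ≈ 37.4 W

Sheathing layers in series; stud and cavity paths in parallel between them.
R_inner = 0.014/(1.24×8.56) = 0.001319 K/W
R_stud  = 0.18/(0.132×0.1×8.56) = 1.593 K/W
R_cav   = 0.18/(0.0235×0.9×8.56) = 0.9942 K/W
1/R_core = 1/R_stud + 1/R_cav → R_core = 0.6122 K/W
R_outer = 0.016/(0.984×8.56) = 0.0019 K/W
R_total = 0.6154 K/W
Q = ΔT/R_total = 23/0.6154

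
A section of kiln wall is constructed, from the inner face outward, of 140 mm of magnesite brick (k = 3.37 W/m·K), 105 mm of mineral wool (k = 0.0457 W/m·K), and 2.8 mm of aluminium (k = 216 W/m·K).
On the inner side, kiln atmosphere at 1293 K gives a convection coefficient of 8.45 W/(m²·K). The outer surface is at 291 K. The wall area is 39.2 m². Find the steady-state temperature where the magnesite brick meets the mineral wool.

Series thermal resistances:
R_inner film = 1/(h_i·A) = 1/(8.45×39.2) = 0.003019 K/W
R_magnesite brick = L/(kA) = 0.14/(3.37×39.2) = 0.00106 K/W
R_mineral wool = L/(kA) = 0.105/(0.0457×39.2) = 0.05861 K/W
R_aluminium = L/(kA) = 0.0028/(216×39.2) = 3.307×10^-7 K/W
R_total = 0.06269 K/W;  Q = ΔT/R_total = 1002/0.06269 = 15980 W
T_interface = T_inner − Q·ΣR(inner→interface) = 1293 − 16000×0.004079

T ≈ 1230 K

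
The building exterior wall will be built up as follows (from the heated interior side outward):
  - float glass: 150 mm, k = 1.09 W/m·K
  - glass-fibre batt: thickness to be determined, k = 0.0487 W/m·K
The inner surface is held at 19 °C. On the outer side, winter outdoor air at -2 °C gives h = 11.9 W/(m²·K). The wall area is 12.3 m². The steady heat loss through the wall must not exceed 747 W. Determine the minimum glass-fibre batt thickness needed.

Treating each layer as a thermal resistance in series:
R_float glass = L/(kA) = 0.15/(1.09×12.3) = 0.01119 K/W
R_outer film = 1/(h_o·A) = 1/(11.9×12.3) = 0.006832 K/W
Sum of the known resistances R_other = 0.01802 K/W
Required total resistance R_tot = ΔT/Q_allow = 21/747 = 0.02811 K/W
R_glass-fibre batt = R_tot − R_other = 0.01009 K/W
L = R·k·A = 0.01009×0.0487×12.3

L ≈ 6.05 mm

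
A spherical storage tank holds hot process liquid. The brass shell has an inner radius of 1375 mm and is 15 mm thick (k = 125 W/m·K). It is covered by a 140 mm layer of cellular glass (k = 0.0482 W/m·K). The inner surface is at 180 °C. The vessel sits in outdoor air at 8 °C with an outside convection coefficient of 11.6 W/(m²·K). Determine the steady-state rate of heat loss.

For a spherical shell R = (1/r₁ − 1/r₂)/(4πk); film R = 1/(h·4πr²). In series:
R_brass shell = (1/1.375 − 1/1.39)/(4π×125) = 4.996×10^-6 K/W
R_cellular glass = (1/1.39 − 1/1.53)/(4π×0.0482) = 0.1087 K/W
R_outer film = 1/(h·4πr_o²) = 1/(11.6×4π×1.53²) = 0.002931 K/W
R_total = 0.1116 K/W
Q = ΔT/R_total = 172/0.1116

Q ≈ 1540 W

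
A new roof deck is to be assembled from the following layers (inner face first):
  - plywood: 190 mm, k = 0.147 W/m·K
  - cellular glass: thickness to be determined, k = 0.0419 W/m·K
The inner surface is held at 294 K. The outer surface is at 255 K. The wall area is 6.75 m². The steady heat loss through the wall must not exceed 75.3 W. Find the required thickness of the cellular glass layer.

L ≈ 92.3 mm

Treating each layer as a thermal resistance in series:
R_plywood = L/(kA) = 0.19/(0.147×6.75) = 0.1915 K/W
Sum of the known resistances R_other = 0.1915 K/W
Required total resistance R_tot = ΔT/Q_allow = 39/75.3 = 0.5179 K/W
R_cellular glass = R_tot − R_other = 0.3264 K/W
L = R·k·A = 0.3264×0.0419×6.75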